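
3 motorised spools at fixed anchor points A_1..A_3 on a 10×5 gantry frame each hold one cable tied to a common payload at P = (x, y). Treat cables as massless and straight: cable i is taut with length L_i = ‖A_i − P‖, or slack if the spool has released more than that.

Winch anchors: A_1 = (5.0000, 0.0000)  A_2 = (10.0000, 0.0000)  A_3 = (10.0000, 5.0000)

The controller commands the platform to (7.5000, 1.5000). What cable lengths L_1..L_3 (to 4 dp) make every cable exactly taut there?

(2.9155, 2.9155, 4.3012)

L_1: Δ = A_1−P = (-2.5000, -1.5000) → ‖Δ‖ = √8.5000 = 2.9155
L_2: Δ = A_2−P = (2.5000, -1.5000) → ‖Δ‖ = √8.5000 = 2.9155
L_3: Δ = A_3−P = (2.5000, 3.5000) → ‖Δ‖ = √18.5000 = 4.3012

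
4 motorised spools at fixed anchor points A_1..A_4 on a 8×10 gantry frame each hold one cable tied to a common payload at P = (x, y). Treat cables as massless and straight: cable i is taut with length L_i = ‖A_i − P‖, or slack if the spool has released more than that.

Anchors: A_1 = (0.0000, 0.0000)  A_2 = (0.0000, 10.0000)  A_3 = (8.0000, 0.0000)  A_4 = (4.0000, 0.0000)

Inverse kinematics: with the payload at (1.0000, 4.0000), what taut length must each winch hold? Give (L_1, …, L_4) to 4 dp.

(4.1231, 6.0828, 8.0623, 5.0000)

L_1: Δ = A_1−P = (-1.0000, -4.0000) → ‖Δ‖ = √17.0000 = 4.1231
L_2: Δ = A_2−P = (-1.0000, 6.0000) → ‖Δ‖ = √37.0000 = 6.0828
L_3: Δ = A_3−P = (7.0000, -4.0000) → ‖Δ‖ = √65.0000 = 8.0623
L_4: Δ = A_4−P = (3.0000, -4.0000) → ‖Δ‖ = √25.0000 = 5.0000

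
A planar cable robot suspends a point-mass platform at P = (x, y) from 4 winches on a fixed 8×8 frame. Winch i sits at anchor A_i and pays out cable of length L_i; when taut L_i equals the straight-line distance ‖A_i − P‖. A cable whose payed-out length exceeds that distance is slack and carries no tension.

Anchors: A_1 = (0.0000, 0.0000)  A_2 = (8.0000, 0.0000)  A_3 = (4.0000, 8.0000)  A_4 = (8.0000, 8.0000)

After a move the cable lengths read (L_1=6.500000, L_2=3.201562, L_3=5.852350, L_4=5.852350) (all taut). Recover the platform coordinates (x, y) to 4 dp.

expand ‖A_i−P‖²=L_i² and subtract eq 1 (k_i ≔ ‖A_i‖²−L_i²)
k_1 = 0.0000+0.0000−42.2500 = -42.2500
eq1−eq2 → [-16.0000  0.0000]·P = -96.0000
eq1−eq3 → [-8.0000  -16.0000]·P = -88.0000
eq1−eq4 → [-16.0000  -16.0000]·P = -136.0000
2×2 solve → P = (6.0000, 2.5000)
check cable 4: ‖A_4−P‖² = 34.2500 ≈ L_4² = 34.2500 ✓

(6.0000, 2.5000)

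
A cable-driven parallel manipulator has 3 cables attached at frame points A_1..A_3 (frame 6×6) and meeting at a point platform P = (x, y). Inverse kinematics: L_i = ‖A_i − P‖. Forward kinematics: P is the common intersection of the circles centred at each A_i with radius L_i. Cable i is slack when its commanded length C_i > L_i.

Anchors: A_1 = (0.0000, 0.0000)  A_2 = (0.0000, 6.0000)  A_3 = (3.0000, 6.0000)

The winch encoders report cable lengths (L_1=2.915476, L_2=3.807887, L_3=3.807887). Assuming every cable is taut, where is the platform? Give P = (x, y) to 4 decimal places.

expand ‖A_i−P‖²=L_i² and subtract eq 1 (k_i ≔ ‖A_i‖²−L_i²)
k_1 = 0.0000+0.0000−8.5000 = -8.5000
eq1−eq2 → [0.0000  -12.0000]·P = -30.0000
eq1−eq3 → [-6.0000  -12.0000]·P = -39.0000
2×2 solve → P = (1.5000, 2.5000)

(1.5000, 2.5000)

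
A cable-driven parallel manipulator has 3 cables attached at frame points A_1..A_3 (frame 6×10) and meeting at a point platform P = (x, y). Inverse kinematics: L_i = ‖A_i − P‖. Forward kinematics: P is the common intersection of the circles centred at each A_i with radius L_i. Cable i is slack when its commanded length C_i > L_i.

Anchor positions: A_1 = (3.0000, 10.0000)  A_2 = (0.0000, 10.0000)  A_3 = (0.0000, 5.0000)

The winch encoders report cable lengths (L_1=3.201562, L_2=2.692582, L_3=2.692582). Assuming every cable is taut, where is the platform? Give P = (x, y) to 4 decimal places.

circle eqns → linear via eq_j − eq_1; set c_j = A_j·A_j − L_j²
c_1 = 9.0000+100.0000−10.2500 = 98.7500
6.0000·x + 0.0000·y = c_1−c_2 = 6.0000
6.0000·x + 10.0000·y = c_1−c_3 = 81.0000
solve first two rows → x=1.0000, y=7.5000

(1.0000, 7.5000)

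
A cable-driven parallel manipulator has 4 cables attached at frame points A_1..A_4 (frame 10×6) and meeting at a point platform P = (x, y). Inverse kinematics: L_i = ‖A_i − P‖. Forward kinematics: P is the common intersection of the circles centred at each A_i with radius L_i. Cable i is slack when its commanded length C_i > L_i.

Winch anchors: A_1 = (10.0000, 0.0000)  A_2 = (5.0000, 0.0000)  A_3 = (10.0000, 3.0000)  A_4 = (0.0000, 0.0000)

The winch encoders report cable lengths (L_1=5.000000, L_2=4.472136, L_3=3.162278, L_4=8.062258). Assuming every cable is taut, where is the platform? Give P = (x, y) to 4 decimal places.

(7.0000, 4.0000)

each cable: (A_i−P)·(A_i−P) = L_i²; let c_i = ‖A_i‖²−L_i²
c_1 = 100.0000+0.0000−25.0000 = 75.0000
row 1: 10.0000x + 0.0000y = 70.0000  (c_2=5.0000)
row 2: 0.0000x − 6.0000y = -24.0000  (c_3=99.0000)
row 3: 20.0000x + 0.0000y = 140.0000  (c_4=-65.0000)
Cramer on rows 1–2 → x = 7.0000, y = 4.0000
check cable 4: ‖A_4−P‖² = 65.0000 ≈ L_4² = 65.0000 ✓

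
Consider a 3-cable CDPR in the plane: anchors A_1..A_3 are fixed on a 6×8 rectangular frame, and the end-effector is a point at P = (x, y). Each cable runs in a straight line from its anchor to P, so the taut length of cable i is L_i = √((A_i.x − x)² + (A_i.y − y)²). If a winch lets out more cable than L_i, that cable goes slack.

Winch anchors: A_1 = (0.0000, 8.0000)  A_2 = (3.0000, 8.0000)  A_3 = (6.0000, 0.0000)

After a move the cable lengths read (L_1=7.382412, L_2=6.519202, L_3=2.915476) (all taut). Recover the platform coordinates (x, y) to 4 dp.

(3.5000, 1.5000)

circle eqns → linear via eq_j − eq_1; set k_j = A_j·A_j − L_j²
k_1 = 0.0000+64.0000−54.5000 = 9.5000
-6.0000·x + 0.0000·y = k_1−k_2 = -21.0000
-12.0000·x + 16.0000·y = k_1−k_3 = -18.0000
solve first two rows → x=3.5000, y=1.5000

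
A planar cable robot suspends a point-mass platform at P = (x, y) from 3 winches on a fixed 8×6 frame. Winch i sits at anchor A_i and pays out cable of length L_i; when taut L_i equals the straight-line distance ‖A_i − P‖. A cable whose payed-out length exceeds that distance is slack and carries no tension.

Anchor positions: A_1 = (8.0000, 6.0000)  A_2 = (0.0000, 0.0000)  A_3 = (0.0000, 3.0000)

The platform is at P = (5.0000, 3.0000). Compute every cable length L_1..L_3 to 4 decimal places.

L_1: Δ = A_1−P = (3.0000, 3.0000) → ‖Δ‖ = √18.0000 = 4.2426
L_2: Δ = A_2−P = (-5.0000, -3.0000) → ‖Δ‖ = √34.0000 = 5.8310
L_3: Δ = A_3−P = (-5.0000, 0.0000) → ‖Δ‖ = √25.0000 = 5.0000

(4.2426, 5.8310, 5.0000)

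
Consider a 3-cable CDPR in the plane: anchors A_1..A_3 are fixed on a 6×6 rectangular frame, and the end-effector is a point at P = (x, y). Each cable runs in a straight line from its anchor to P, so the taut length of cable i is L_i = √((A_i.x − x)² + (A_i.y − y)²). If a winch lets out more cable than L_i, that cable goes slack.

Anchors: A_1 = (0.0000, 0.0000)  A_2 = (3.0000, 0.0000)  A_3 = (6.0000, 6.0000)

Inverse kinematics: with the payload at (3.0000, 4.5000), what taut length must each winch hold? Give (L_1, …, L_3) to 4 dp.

(5.4083, 4.5000, 3.3541)

cable 1: Δx=-3.0000, Δy=-4.5000; L_1 = √(Δx²+Δy²) = 5.4083
cable 2: Δx=0.0000, Δy=-4.5000; L_2 = √(Δx²+Δy²) = 4.5000
cable 3: Δx=3.0000, Δy=1.5000; L_3 = √(Δx²+Δy²) = 3.3541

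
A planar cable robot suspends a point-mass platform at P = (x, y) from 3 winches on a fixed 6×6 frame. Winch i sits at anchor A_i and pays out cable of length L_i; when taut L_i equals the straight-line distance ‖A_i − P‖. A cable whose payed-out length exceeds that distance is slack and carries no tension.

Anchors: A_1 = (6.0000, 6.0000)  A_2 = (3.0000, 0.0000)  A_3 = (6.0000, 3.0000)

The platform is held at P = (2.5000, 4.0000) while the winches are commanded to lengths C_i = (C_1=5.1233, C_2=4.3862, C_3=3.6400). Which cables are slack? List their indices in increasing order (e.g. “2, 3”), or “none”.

1, 2

i=1: geometric 4.0311 vs commanded 5.1233 ⇒ slack
i=2: geometric 4.0311 vs commanded 4.3862 ⇒ slack
i=3: geometric 3.6401 vs commanded 3.6400 ⇒ taut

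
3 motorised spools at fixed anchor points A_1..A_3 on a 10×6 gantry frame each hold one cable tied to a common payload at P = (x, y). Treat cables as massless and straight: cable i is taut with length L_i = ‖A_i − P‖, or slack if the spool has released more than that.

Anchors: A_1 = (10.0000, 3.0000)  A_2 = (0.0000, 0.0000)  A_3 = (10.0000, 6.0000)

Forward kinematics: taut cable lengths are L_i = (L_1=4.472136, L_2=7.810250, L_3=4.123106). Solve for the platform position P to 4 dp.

(6.0000, 5.0000)

circle eqns → linear via eq_j − eq_1; set k_j = A_j·A_j − L_j²
k_1 = 100.0000+9.0000−20.0000 = 89.0000
20.0000·x + 6.0000·y = k_1−k_2 = 150.0000
0.0000·x − 6.0000·y = k_1−k_3 = -30.0000
solve first two rows → x=6.0000, y=5.0000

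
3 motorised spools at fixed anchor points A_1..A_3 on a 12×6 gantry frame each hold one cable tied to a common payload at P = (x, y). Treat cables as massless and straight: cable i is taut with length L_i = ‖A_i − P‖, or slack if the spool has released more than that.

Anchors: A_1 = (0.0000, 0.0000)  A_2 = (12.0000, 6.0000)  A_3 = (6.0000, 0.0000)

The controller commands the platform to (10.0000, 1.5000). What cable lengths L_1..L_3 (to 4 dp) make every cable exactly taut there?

(10.1119, 4.9244, 4.2720)

L_1 = √((0.0000−10.0000)² + (0.0000−1.5000)²) = 10.1119
L_2 = √((12.0000−10.0000)² + (6.0000−1.5000)²) = 4.9244
L_3 = √((6.0000−10.0000)² + (0.0000−1.5000)²) = 4.2720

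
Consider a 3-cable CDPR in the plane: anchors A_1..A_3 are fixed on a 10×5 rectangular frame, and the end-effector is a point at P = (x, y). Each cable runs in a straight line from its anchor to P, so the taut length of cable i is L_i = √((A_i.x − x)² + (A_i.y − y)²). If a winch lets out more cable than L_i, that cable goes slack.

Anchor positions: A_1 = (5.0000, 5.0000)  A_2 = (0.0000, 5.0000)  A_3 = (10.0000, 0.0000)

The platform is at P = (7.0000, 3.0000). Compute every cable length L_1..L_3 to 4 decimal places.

cable 1: Δx=-2.0000, Δy=2.0000; L_1 = √(Δx²+Δy²) = 2.8284
cable 2: Δx=-7.0000, Δy=2.0000; L_2 = √(Δx²+Δy²) = 7.2801
cable 3: Δx=3.0000, Δy=-3.0000; L_3 = √(Δx²+Δy²) = 4.2426

(2.8284, 7.2801, 4.2426)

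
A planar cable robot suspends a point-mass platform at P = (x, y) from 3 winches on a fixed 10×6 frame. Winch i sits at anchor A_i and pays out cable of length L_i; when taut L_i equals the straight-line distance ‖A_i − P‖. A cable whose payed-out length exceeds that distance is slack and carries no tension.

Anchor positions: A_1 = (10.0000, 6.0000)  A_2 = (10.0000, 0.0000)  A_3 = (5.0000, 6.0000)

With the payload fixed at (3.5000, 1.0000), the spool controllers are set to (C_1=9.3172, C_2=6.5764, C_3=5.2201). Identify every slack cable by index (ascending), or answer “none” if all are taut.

1

cable 1: √((6.5000)²+(5.0000)²)=8.2006, C_1=9.3172: slack
cable 2: √((6.5000)²+(-1.0000)²)=6.5765, C_2=6.5764: taut
cable 3: √((1.5000)²+(5.0000)²)=5.2202, C_3=5.2201: taut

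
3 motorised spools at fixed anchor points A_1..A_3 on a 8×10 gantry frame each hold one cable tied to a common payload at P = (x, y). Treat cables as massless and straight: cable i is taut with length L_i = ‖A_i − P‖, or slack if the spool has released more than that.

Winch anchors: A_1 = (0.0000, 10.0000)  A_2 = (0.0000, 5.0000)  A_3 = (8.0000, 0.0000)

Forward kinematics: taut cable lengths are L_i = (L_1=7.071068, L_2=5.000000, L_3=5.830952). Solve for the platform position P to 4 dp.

expand ‖A_i−P‖²=L_i² and subtract eq 1 (c_i ≔ ‖A_i‖²−L_i²)
c_1 = 0.0000+100.0000−50.0000 = 50.0000
eq1−eq2 → [0.0000  10.0000]·P = 50.0000
eq1−eq3 → [-16.0000  20.0000]·P = 20.0000
2×2 solve → P = (5.0000, 5.0000)

(5.0000, 5.0000)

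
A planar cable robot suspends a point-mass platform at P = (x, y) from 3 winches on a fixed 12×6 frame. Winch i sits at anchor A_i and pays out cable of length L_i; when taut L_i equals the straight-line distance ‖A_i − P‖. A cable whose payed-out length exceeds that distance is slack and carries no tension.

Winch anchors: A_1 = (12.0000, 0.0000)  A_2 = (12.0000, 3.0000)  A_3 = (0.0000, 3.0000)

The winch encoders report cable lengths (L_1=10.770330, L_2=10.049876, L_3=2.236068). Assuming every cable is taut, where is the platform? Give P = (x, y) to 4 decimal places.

(2.0000, 4.0000)

each cable: (A_i−P)·(A_i−P) = L_i²; let k_i = ‖A_i‖²−L_i²
k_1 = 144.0000+0.0000−116.0000 = 28.0000
row 1: 0.0000x − 6.0000y = -24.0000  (k_2=52.0000)
row 2: 24.0000x − 6.0000y = 24.0000  (k_3=4.0000)
Cramer on rows 1–2 → x = 2.0000, y = 4.0000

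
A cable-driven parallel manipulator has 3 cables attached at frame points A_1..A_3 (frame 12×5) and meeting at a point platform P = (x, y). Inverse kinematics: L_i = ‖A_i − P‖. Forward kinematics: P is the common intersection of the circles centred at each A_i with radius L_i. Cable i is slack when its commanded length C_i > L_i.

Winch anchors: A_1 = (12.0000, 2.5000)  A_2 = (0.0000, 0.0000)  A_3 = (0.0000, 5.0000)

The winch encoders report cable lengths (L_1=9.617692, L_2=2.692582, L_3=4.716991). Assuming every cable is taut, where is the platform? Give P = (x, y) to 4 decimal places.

(2.5000, 1.0000)

each cable: (A_i−P)·(A_i−P) = L_i²; let q_i = ‖A_i‖²−L_i²
q_1 = 144.0000+6.2500−92.5000 = 57.7500
row 1: 24.0000x + 5.0000y = 65.0000  (q_2=-7.2500)
row 2: 24.0000x − 5.0000y = 55.0000  (q_3=2.7500)
Cramer on rows 1–2 → x = 2.5000, y = 1.0000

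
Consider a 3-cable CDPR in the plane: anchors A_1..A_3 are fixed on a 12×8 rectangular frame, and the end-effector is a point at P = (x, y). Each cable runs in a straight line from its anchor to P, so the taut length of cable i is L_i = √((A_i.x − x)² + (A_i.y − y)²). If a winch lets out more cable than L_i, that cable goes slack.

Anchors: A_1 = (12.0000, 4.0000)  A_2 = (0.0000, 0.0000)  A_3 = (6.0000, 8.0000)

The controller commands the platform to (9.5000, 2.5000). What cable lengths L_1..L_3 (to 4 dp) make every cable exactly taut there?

(2.9155, 9.8234, 6.5192)

L_1: Δ = A_1−P = (2.5000, 1.5000) → ‖Δ‖ = √8.5000 = 2.9155
L_2: Δ = A_2−P = (-9.5000, -2.5000) → ‖Δ‖ = √96.5000 = 9.8234
L_3: Δ = A_3−P = (-3.5000, 5.5000) → ‖Δ‖ = √42.5000 = 6.5192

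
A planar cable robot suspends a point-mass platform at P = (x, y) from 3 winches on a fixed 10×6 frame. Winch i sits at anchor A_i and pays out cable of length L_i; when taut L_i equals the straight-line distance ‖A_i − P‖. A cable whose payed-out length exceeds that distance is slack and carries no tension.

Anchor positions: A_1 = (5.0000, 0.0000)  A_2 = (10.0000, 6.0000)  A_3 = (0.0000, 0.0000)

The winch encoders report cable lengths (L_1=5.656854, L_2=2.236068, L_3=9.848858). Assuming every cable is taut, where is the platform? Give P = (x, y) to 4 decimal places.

circle eqns → linear via eq_j − eq_1; set k_j = A_j·A_j − L_j²
k_1 = 25.0000+0.0000−32.0000 = -7.0000
-10.0000·x − 12.0000·y = k_1−k_2 = -138.0000
10.0000·x + 0.0000·y = k_1−k_3 = 90.0000
solve first two rows → x=9.0000, y=4.0000

(9.0000, 4.0000)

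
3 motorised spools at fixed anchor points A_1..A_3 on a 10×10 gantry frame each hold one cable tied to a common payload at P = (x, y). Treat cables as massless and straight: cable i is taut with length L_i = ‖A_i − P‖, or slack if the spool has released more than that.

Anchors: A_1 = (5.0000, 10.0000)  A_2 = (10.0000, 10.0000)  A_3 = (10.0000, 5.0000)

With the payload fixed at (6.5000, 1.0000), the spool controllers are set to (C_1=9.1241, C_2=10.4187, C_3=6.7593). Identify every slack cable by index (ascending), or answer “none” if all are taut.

i=1: geometric 9.1241 vs commanded 9.1241 ⇒ taut
i=2: geometric 9.6566 vs commanded 10.4187 ⇒ slack
i=3: geometric 5.3151 vs commanded 6.7593 ⇒ slack

2, 3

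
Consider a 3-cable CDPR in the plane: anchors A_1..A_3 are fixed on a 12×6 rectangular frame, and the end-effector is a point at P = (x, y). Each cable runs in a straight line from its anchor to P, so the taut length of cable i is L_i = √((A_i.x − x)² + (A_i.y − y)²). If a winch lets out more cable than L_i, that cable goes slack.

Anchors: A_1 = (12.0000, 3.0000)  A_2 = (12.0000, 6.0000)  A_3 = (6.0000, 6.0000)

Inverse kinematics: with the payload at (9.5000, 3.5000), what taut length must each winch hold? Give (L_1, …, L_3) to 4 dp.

cable 1: Δx=2.5000, Δy=-0.5000; L_1 = √(Δx²+Δy²) = 2.5495
cable 2: Δx=2.5000, Δy=2.5000; L_2 = √(Δx²+Δy²) = 3.5355
cable 3: Δx=-3.5000, Δy=2.5000; L_3 = √(Δx²+Δy²) = 4.3012

(2.5495, 3.5355, 4.3012)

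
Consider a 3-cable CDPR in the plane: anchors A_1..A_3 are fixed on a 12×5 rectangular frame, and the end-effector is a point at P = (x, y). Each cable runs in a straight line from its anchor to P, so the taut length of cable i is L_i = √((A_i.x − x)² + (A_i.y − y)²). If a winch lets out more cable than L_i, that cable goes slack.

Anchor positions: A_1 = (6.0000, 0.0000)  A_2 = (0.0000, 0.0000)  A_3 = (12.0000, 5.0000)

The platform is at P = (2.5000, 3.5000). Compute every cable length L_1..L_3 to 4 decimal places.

(4.9497, 4.3012, 9.6177)

cable 1: Δx=3.5000, Δy=-3.5000; L_1 = √(Δx²+Δy²) = 4.9497
cable 2: Δx=-2.5000, Δy=-3.5000; L_2 = √(Δx²+Δy²) = 4.3012
cable 3: Δx=9.5000, Δy=1.5000; L_3 = √(Δx²+Δy²) = 9.6177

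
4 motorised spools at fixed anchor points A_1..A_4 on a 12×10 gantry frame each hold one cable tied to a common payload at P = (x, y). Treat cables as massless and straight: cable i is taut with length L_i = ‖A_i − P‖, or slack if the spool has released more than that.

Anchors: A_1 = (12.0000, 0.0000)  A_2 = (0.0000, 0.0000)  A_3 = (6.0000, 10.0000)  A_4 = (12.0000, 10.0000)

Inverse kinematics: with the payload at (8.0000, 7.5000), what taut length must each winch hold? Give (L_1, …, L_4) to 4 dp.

(8.5000, 10.9659, 3.2016, 4.7170)

L_1: Δ = A_1−P = (4.0000, -7.5000) → ‖Δ‖ = √72.2500 = 8.5000
L_2: Δ = A_2−P = (-8.0000, -7.5000) → ‖Δ‖ = √120.2500 = 10.9659
L_3: Δ = A_3−P = (-2.0000, 2.5000) → ‖Δ‖ = √10.2500 = 3.2016
L_4: Δ = A_4−P = (4.0000, 2.5000) → ‖Δ‖ = √22.2500 = 4.7170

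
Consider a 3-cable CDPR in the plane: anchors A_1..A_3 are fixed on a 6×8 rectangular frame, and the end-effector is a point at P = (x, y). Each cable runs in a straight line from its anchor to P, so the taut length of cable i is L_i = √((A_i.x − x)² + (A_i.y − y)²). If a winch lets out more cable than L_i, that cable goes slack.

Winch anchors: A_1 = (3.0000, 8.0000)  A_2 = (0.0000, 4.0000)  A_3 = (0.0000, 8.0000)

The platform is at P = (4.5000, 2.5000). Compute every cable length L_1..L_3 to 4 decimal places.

(5.7009, 4.7434, 7.1063)

L_1 = √((3.0000−4.5000)² + (8.0000−2.5000)²) = 5.7009
L_2 = √((0.0000−4.5000)² + (4.0000−2.5000)²) = 4.7434
L_3 = √((0.0000−4.5000)² + (8.0000−2.5000)²) = 7.1063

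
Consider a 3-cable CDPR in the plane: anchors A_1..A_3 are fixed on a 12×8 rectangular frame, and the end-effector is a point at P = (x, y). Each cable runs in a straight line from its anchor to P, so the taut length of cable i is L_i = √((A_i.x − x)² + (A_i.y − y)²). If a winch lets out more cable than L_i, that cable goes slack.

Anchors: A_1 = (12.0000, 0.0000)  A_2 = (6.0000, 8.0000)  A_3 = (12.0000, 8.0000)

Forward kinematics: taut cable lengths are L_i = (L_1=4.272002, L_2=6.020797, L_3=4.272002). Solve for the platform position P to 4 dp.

(10.5000, 4.0000)

circle eqns → linear via eq_j − eq_1; set k_j = A_j·A_j − L_j²
k_1 = 144.0000+0.0000−18.2500 = 125.7500
12.0000·x − 16.0000·y = k_1−k_2 = 62.0000
0.0000·x − 16.0000·y = k_1−k_3 = -64.0000
solve first two rows → x=10.5000, y=4.0000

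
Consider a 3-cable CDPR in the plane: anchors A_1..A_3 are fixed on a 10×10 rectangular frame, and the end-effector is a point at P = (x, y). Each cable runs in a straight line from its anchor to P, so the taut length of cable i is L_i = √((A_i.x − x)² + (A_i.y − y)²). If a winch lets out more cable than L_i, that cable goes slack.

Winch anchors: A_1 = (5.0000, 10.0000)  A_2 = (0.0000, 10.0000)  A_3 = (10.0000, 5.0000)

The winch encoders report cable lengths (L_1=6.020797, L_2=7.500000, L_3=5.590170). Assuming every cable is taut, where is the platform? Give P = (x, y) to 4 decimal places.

circle eqns → linear via eq_j − eq_1; set c_j = A_j·A_j − L_j²
c_1 = 25.0000+100.0000−36.2500 = 88.7500
10.0000·x + 0.0000·y = c_1−c_2 = 45.0000
-10.0000·x + 10.0000·y = c_1−c_3 = -5.0000
solve first two rows → x=4.5000, y=4.0000

(4.5000, 4.0000)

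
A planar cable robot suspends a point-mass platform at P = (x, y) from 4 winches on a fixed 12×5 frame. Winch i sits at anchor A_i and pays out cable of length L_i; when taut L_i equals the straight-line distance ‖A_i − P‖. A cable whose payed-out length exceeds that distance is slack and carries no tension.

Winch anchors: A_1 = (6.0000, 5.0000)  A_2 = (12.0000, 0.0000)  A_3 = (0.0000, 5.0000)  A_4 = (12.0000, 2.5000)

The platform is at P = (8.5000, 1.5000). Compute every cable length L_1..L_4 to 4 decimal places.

cable 1: Δx=-2.5000, Δy=3.5000; L_1 = √(Δx²+Δy²) = 4.3012
cable 2: Δx=3.5000, Δy=-1.5000; L_2 = √(Δx²+Δy²) = 3.8079
cable 3: Δx=-8.5000, Δy=3.5000; L_3 = √(Δx²+Δy²) = 9.1924
cable 4: Δx=3.5000, Δy=1.0000; L_4 = √(Δx²+Δy²) = 3.6401

(4.3012, 3.8079, 9.1924, 3.6401)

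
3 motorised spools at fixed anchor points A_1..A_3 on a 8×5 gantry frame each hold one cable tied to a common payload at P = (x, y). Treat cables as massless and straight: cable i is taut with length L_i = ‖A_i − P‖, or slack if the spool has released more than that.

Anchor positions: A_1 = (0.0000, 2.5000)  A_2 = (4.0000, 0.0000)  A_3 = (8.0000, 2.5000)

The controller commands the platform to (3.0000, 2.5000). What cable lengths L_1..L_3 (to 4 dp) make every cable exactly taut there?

(3.0000, 2.6926, 5.0000)

cable 1: Δx=-3.0000, Δy=0.0000; L_1 = √(Δx²+Δy²) = 3.0000
cable 2: Δx=1.0000, Δy=-2.5000; L_2 = √(Δx²+Δy²) = 2.6926
cable 3: Δx=5.0000, Δy=0.0000; L_3 = √(Δx²+Δy²) = 5.0000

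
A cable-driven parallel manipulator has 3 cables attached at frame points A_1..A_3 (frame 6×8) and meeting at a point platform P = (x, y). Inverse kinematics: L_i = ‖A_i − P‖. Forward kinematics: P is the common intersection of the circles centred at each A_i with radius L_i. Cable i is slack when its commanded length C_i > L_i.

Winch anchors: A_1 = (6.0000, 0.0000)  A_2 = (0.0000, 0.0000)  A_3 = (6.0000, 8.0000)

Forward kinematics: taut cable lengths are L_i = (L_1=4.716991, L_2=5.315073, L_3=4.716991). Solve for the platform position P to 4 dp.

(3.5000, 4.0000)

circle eqns → linear via eq_j − eq_1; set k_j = A_j·A_j − L_j²
k_1 = 36.0000+0.0000−22.2500 = 13.7500
12.0000·x + 0.0000·y = k_1−k_2 = 42.0000
0.0000·x − 16.0000·y = k_1−k_3 = -64.0000
solve first two rows → x=3.5000, y=4.0000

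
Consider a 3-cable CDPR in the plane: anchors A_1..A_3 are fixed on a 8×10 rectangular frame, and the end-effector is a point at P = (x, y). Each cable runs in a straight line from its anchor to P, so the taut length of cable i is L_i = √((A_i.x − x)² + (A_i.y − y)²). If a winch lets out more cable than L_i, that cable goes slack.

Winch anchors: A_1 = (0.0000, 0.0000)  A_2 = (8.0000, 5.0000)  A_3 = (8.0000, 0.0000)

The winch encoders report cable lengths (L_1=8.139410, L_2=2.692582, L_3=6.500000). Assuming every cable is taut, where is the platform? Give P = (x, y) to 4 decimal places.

circle eqns → linear via eq_j − eq_1; set c_j = A_j·A_j − L_j²
c_1 = 0.0000+0.0000−66.2500 = -66.2500
-16.0000·x − 10.0000·y = c_1−c_2 = -148.0000
-16.0000·x + 0.0000·y = c_1−c_3 = -88.0000
solve first two rows → x=5.5000, y=6.0000

(5.5000, 6.0000)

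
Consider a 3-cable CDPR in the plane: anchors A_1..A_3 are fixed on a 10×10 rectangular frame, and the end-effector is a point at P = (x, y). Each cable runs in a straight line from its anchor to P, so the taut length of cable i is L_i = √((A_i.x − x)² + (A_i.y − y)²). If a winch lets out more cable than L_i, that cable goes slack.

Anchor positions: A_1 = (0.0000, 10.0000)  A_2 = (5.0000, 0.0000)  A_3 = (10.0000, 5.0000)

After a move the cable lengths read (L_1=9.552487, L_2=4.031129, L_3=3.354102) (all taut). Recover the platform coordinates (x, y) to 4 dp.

(7.0000, 3.5000)

circle eqns → linear via eq_j − eq_1; set c_j = A_j·A_j − L_j²
c_1 = 0.0000+100.0000−91.2500 = 8.7500
-10.0000·x + 20.0000·y = c_1−c_2 = 0.0000
-20.0000·x + 10.0000·y = c_1−c_3 = -105.0000
solve first two rows → x=7.0000, y=3.5000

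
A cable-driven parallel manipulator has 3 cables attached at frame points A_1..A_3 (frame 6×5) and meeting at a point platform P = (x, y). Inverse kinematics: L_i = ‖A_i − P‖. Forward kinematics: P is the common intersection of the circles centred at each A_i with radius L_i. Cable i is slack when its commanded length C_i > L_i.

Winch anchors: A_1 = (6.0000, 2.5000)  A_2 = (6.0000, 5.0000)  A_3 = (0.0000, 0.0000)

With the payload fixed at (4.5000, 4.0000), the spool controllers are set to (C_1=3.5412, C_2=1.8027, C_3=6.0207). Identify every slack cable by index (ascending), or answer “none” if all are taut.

1

cable 1: L_1 = ‖A_1−P‖ = 2.1213;  C_1 = 3.5412 → slack
cable 2: L_2 = ‖A_2−P‖ = 1.8028;  C_2 = 1.8027 → taut
cable 3: L_3 = ‖A_3−P‖ = 6.0208;  C_3 = 6.0207 → taut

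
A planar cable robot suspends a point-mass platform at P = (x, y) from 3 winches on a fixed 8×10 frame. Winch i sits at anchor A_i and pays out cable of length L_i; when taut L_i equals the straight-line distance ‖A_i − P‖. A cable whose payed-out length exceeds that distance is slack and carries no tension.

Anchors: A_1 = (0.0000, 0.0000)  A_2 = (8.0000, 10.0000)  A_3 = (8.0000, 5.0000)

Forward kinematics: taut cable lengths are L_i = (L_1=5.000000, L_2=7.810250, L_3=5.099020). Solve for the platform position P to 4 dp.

(3.0000, 4.0000)

circle eqns → linear via eq_j − eq_1; set c_j = A_j·A_j − L_j²
c_1 = 0.0000+0.0000−25.0000 = -25.0000
-16.0000·x − 20.0000·y = c_1−c_2 = -128.0000
-16.0000·x − 10.0000·y = c_1−c_3 = -88.0000
solve first two rows → x=3.0000, y=4.0000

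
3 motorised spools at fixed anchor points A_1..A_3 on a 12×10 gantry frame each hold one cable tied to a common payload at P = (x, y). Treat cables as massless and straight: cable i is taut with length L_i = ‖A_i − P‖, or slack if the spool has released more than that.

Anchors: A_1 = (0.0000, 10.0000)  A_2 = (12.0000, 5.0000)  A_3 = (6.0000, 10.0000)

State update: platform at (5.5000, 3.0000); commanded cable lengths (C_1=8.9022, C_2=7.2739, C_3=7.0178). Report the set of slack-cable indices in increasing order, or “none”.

2

i=1: geometric 8.9022 vs commanded 8.9022 ⇒ taut
i=2: geometric 6.8007 vs commanded 7.2739 ⇒ slack
i=3: geometric 7.0178 vs commanded 7.0178 ⇒ taut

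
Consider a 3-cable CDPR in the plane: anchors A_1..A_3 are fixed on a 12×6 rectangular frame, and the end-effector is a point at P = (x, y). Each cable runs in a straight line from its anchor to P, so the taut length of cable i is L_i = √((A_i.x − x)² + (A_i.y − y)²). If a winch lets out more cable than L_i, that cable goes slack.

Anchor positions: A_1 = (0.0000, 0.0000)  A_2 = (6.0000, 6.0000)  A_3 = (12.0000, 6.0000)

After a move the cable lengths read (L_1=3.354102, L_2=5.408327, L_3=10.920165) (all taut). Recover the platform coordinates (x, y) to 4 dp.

expand ‖A_i−P‖²=L_i² and subtract eq 1 (k_i ≔ ‖A_i‖²−L_i²)
k_1 = 0.0000+0.0000−11.2500 = -11.2500
eq1−eq2 → [-12.0000  -12.0000]·P = -54.0000
eq1−eq3 → [-24.0000  -12.0000]·P = -72.0000
2×2 solve → P = (1.5000, 3.0000)

(1.5000, 3.0000)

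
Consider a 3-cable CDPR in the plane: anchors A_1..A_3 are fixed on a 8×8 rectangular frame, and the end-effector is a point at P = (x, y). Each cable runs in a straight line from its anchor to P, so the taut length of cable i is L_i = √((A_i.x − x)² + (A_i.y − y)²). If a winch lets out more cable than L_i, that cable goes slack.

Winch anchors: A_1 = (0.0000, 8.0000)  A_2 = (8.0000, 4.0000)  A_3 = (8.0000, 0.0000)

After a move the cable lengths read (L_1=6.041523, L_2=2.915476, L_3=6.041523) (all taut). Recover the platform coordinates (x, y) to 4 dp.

(5.5000, 5.5000)

each cable: (A_i−P)·(A_i−P) = L_i²; let k_i = ‖A_i‖²−L_i²
k_1 = 0.0000+64.0000−36.5000 = 27.5000
row 1: -16.0000x + 8.0000y = -44.0000  (k_2=71.5000)
row 2: -16.0000x + 16.0000y = 0.0000  (k_3=27.5000)
Cramer on rows 1–2 → x = 5.5000, y = 5.5000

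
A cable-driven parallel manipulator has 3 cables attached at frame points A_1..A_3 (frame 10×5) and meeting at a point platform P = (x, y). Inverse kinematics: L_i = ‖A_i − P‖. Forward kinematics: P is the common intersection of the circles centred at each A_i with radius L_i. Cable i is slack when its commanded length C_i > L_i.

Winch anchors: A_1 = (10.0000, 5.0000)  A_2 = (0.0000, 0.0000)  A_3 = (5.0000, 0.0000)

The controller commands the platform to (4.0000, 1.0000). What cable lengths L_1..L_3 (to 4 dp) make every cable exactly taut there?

L_1: Δ = A_1−P = (6.0000, 4.0000) → ‖Δ‖ = √52.0000 = 7.2111
L_2: Δ = A_2−P = (-4.0000, -1.0000) → ‖Δ‖ = √17.0000 = 4.1231
L_3: Δ = A_3−P = (1.0000, -1.0000) → ‖Δ‖ = √2.0000 = 1.4142

(7.2111, 4.1231, 1.4142)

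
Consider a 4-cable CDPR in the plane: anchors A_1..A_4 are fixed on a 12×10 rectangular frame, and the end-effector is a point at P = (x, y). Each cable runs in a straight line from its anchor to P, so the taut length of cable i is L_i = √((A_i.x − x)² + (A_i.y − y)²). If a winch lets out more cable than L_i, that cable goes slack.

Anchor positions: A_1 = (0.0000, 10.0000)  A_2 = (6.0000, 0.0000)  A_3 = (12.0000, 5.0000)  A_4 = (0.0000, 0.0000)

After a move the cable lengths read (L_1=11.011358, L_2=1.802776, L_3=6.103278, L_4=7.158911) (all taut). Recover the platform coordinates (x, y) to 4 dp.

circle eqns → linear via eq_j − eq_1; set k_j = A_j·A_j − L_j²
k_1 = 0.0000+100.0000−121.2500 = -21.2500
-12.0000·x + 20.0000·y = k_1−k_2 = -54.0000
-24.0000·x + 10.0000·y = k_1−k_3 = -153.0000
0.0000·x + 20.0000·y = k_1−k_4 = 30.0000
solve first two rows → x=7.0000, y=1.5000
check cable 4: ‖A_4−P‖² = 51.2500 ≈ L_4² = 51.2500 ✓

(7.0000, 1.5000)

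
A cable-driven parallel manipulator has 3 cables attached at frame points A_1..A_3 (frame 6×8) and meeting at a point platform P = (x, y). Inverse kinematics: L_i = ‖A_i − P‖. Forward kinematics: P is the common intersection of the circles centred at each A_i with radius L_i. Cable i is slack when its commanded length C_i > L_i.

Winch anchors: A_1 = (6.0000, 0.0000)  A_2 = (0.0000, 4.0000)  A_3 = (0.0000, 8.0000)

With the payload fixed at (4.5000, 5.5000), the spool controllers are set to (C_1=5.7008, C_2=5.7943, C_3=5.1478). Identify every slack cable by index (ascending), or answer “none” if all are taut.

2

cable 1: √((1.5000)²+(-5.5000)²)=5.7009, C_1=5.7008: taut
cable 2: √((-4.5000)²+(-1.5000)²)=4.7434, C_2=5.7943: slack
cable 3: √((-4.5000)²+(2.5000)²)=5.1478, C_3=5.1478: taut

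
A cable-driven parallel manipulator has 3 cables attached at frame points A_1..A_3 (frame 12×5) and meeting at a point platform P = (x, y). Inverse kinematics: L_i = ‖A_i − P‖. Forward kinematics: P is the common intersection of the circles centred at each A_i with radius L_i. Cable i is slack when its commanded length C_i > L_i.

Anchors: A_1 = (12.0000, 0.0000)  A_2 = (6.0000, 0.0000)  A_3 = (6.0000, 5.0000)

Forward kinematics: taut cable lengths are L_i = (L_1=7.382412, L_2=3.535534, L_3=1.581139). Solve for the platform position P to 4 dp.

circle eqns → linear via eq_j − eq_1; set k_j = A_j·A_j − L_j²
k_1 = 144.0000+0.0000−54.5000 = 89.5000
12.0000·x + 0.0000·y = k_1−k_2 = 66.0000
12.0000·x − 10.0000·y = k_1−k_3 = 31.0000
solve first two rows → x=5.5000, y=3.5000

(5.5000, 3.5000)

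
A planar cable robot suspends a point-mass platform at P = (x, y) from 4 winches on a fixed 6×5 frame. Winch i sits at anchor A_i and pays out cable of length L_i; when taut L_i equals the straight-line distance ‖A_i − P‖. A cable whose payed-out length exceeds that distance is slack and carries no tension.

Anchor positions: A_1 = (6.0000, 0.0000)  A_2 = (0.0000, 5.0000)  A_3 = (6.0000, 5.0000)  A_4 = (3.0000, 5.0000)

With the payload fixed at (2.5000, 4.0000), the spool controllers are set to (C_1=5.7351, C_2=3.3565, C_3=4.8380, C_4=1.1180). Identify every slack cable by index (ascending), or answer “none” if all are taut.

1, 2, 3

cable 1: L_1 = ‖A_1−P‖ = 5.3151;  C_1 = 5.7351 → slack
cable 2: L_2 = ‖A_2−P‖ = 2.6926;  C_2 = 3.3565 → slack
cable 3: L_3 = ‖A_3−P‖ = 3.6401;  C_3 = 4.8380 → slack
cable 4: L_4 = ‖A_4−P‖ = 1.1180;  C_4 = 1.1180 → taut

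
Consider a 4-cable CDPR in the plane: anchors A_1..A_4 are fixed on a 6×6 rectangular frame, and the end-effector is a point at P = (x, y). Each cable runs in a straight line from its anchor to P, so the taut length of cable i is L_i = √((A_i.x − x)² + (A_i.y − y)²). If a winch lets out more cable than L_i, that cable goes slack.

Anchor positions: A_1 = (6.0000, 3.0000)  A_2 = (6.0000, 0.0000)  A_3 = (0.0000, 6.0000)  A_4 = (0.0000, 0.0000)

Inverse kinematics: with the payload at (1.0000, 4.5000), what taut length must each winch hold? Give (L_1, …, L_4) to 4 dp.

L_1: Δ = A_1−P = (5.0000, -1.5000) → ‖Δ‖ = √27.2500 = 5.2202
L_2: Δ = A_2−P = (5.0000, -4.5000) → ‖Δ‖ = √45.2500 = 6.7268
L_3: Δ = A_3−P = (-1.0000, 1.5000) → ‖Δ‖ = √3.2500 = 1.8028
L_4: Δ = A_4−P = (-1.0000, -4.5000) → ‖Δ‖ = √21.2500 = 4.6098

(5.2202, 6.7268, 1.8028, 4.6098)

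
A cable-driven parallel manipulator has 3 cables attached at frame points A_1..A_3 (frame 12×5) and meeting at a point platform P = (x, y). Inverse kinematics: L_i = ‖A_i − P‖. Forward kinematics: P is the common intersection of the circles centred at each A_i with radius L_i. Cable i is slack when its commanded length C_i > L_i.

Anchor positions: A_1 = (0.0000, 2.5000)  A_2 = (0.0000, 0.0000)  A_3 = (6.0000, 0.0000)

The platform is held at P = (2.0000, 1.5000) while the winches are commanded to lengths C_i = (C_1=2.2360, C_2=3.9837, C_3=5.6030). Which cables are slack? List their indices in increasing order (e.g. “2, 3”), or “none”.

i=1: geometric 2.2361 vs commanded 2.2360 ⇒ taut
i=2: geometric 2.5000 vs commanded 3.9837 ⇒ slack
i=3: geometric 4.2720 vs commanded 5.6030 ⇒ slack

2, 3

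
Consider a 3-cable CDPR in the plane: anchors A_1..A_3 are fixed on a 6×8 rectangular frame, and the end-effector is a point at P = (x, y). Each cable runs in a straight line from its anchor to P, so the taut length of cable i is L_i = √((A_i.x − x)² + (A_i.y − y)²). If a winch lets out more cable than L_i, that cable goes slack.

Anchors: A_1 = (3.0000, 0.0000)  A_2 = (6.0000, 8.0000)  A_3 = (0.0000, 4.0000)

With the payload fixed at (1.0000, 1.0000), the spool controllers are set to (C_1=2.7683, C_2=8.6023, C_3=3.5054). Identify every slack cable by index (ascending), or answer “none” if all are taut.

1, 3

i=1: geometric 2.2361 vs commanded 2.7683 ⇒ slack
i=2: geometric 8.6023 vs commanded 8.6023 ⇒ taut
i=3: geometric 3.1623 vs commanded 3.5054 ⇒ slack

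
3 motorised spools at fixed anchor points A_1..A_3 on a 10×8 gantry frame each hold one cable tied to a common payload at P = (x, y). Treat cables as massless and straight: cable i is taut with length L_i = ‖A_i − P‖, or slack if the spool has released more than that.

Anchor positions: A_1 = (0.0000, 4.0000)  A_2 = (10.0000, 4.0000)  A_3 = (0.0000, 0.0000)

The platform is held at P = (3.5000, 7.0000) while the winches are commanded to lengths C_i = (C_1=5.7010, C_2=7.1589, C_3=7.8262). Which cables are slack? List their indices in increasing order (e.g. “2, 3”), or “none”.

1

cable 1: L_1 = ‖A_1−P‖ = 4.6098;  C_1 = 5.7010 → slack
cable 2: L_2 = ‖A_2−P‖ = 7.1589;  C_2 = 7.1589 → taut
cable 3: L_3 = ‖A_3−P‖ = 7.8262;  C_3 = 7.8262 → taut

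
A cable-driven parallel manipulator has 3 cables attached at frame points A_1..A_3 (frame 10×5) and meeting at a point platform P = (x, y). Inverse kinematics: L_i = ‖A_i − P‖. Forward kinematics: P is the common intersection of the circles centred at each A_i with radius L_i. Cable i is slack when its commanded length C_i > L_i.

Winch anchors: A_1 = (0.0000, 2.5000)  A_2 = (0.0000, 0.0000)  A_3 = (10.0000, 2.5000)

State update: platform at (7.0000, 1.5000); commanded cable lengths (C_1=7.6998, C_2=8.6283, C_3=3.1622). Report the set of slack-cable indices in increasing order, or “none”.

cable 1: L_1 = ‖A_1−P‖ = 7.0711;  C_1 = 7.6998 → slack
cable 2: L_2 = ‖A_2−P‖ = 7.1589;  C_2 = 8.6283 → slack
cable 3: L_3 = ‖A_3−P‖ = 3.1623;  C_3 = 3.1622 → taut

1, 2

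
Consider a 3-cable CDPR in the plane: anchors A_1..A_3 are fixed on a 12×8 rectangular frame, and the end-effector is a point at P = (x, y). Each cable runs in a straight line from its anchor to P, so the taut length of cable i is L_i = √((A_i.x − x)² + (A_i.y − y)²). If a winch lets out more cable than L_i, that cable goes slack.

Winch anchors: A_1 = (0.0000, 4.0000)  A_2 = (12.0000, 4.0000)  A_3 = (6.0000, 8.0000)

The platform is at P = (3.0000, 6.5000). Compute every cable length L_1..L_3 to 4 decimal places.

L_1 = √((0.0000−3.0000)² + (4.0000−6.5000)²) = 3.9051
L_2 = √((12.0000−3.0000)² + (4.0000−6.5000)²) = 9.3408
L_3 = √((6.0000−3.0000)² + (8.0000−6.5000)²) = 3.3541

(3.9051, 9.3408, 3.3541)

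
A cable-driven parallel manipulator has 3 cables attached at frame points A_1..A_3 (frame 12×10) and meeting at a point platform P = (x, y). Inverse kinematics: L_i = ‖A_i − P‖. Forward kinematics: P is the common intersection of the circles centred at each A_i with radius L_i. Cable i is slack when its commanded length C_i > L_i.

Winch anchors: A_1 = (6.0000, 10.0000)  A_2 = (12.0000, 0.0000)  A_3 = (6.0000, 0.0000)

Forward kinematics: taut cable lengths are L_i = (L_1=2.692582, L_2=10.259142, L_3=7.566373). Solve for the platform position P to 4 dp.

(5.0000, 7.5000)

each cable: (A_i−P)·(A_i−P) = L_i²; let c_i = ‖A_i‖²−L_i²
c_1 = 36.0000+100.0000−7.2500 = 128.7500
row 1: -12.0000x + 20.0000y = 90.0000  (c_2=38.7500)
row 2: 0.0000x + 20.0000y = 150.0000  (c_3=-21.2500)
Cramer on rows 1–2 → x = 5.0000, y = 7.5000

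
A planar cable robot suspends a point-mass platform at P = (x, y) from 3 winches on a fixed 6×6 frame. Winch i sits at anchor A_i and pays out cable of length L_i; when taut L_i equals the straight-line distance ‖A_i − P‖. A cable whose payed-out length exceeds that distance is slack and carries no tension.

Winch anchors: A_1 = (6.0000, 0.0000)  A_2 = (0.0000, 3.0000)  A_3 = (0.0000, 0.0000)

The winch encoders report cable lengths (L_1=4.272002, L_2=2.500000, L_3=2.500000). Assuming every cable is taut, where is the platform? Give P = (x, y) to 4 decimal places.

expand ‖A_i−P‖²=L_i² and subtract eq 1 (k_i ≔ ‖A_i‖²−L_i²)
k_1 = 36.0000+0.0000−18.2500 = 17.7500
eq1−eq2 → [12.0000  -6.0000]·P = 15.0000
eq1−eq3 → [12.0000  0.0000]·P = 24.0000
2×2 solve → P = (2.0000, 1.5000)

(2.0000, 1.5000)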